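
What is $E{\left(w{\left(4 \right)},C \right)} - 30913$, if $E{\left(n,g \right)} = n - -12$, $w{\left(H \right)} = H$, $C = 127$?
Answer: $-30897$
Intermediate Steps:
$E{\left(n,g \right)} = 12 + n$ ($E{\left(n,g \right)} = n + 12 = 12 + n$)
$E{\left(w{\left(4 \right)},C \right)} - 30913 = \left(12 + 4\right) - 30913 = 16 - 30913 = -30897$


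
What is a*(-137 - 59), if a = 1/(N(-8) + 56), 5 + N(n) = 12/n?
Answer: -392/99 ≈ -3.9596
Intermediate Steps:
N(n) = -5 + 12/n
a = 2/99 (a = 1/((-5 + 12/(-8)) + 56) = 1/((-5 + 12*(-⅛)) + 56) = 1/((-5 - 3/2) + 56) = 1/(-13/2 + 56) = 1/(99/2) = 2/99 ≈ 0.020202)
a*(-137 - 59) = 2*(-137 - 59)/99 = (2/99)*(-196) = -392/99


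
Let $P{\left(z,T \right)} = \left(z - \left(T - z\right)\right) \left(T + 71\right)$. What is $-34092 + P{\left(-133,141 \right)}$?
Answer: $-120376$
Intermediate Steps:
$P{\left(z,T \right)} = \left(71 + T\right) \left(- T + 2 z\right)$ ($P{\left(z,T \right)} = \left(- T + 2 z\right) \left(71 + T\right) = \left(71 + T\right) \left(- T + 2 z\right)$)
$-34092 + P{\left(-133,141 \right)} = -34092 + \left(- 141^{2} - 10011 + 142 \left(-133\right) + 2 \cdot 141 \left(-133\right)\right) = -34092 - 86284 = -120376$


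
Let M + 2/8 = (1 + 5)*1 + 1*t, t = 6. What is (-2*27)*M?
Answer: -1269/2 ≈ -634.50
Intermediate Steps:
M = 47/4 (M = -¼ + ((1 + 5)*1 + 1*6) = -¼ + (6*1 + 6) = -¼ + (6 + 6) = -¼ + 12 = 47/4 ≈ 11.750)
(-2*27)*M = -2*27*(47/4) = -54*47/4 = -1269/2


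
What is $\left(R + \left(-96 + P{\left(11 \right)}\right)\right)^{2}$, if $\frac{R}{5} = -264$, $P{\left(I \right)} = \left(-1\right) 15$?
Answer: $2047761$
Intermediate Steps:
$P{\left(I \right)} = -15$
$R = -1320$ ($R = 5 \left(-264\right) = -1320$)
$\left(R + \left(-96 + P{\left(11 \right)}\right)\right)^{2} = \left(-1320 - 111\right)^{2} = \left(-1431\right)^{2} = 2047761$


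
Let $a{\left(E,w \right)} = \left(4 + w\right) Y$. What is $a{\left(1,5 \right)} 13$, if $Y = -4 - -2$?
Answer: $-234$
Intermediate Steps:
$Y = -2$ ($Y = -4 + 2 = -2$)
$a{\left(E,w \right)} = -8 - 2 w$ ($a{\left(E,w \right)} = \left(4 + w\right) \left(-2\right) = -8 - 2 w$)
$a{\left(1,5 \right)} 13 = \left(-8 - 10\right) 13 = \left(-18\right) 13 = -234$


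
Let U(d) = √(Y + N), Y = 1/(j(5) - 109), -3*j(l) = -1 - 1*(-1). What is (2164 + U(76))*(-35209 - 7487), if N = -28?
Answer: -92394144 - 42696*I*√332777/109 ≈ -9.2394e+7 - 2.2596e+5*I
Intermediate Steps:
j(l) = 0 (j(l) = -(-1 - 1*(-1))/3 = -(-1 + 1)/3 = -⅓*0 = 0)
Y = -1/109 (Y = 1/(0 - 109) = 1/(-109) = -1/109 ≈ -0.0091743)
U(d) = I*√332777/109 (U(d) = √(-1/109 - 28) = √(-3053/109) = I*√332777/109)
(2164 + U(76))*(-35209 - 7487) = (2164 + I*√332777/109)*(-35209 - 7487) = (2164 + I*√332777/109)*(-42696) = -92394144 - 42696*I*√332777/109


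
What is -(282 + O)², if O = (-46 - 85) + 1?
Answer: -23104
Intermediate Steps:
O = -130 (O = -131 + 1 = -130)
-(282 + O)² = -(282 - 130)² = -1*152² = -1*23104 = -23104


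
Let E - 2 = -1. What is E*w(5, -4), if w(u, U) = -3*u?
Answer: -15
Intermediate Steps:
E = 1 (E = 2 - 1 = 1)
E*w(5, -4) = 1*(-3*5) = 1*(-15) = -15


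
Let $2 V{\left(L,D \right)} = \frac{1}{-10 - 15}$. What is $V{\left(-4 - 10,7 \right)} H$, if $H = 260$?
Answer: $- \frac{26}{5} \approx -5.2$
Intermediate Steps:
$V{\left(L,D \right)} = - \frac{1}{50}$ ($V{\left(L,D \right)} = \frac{1}{2 \left(-10 - 15\right)} = \frac{1}{2 \left(-25\right)} = \frac{1}{2} \left(- \frac{1}{25}\right) = - \frac{1}{50}$)
$V{\left(-4 - 10,7 \right)} H = \left(- \frac{1}{50}\right) 260 = - \frac{26}{5}$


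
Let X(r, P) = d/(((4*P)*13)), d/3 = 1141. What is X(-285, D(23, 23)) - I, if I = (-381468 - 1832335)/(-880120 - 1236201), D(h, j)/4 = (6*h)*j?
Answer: -484763621131/465726064544 ≈ -1.0409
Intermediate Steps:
d = 3423 (d = 3*1141 = 3423)
D(h, j) = 24*h*j (D(h, j) = 4*((6*h)*j) = 4*(6*h*j) = 24*h*j)
X(r, P) = 3423/(52*P) (X(r, P) = 3423/(((4*P)*13)) = 3423/((52*P)) = 3423*(1/(52*P)) = 3423/(52*P))
I = 2213803/2116321 (I = -2213803/(-2116321) = -2213803*(-1/2116321) = 2213803/2116321 ≈ 1.0461)
X(-285, D(23, 23)) - I = 3423/(52*((24*23*23))) - 1*2213803/2116321 = (3423/52)/12696 - 2213803/2116321 = (3423/52)*(1/12696) - 2213803/2116321 = 1141/220064 - 2213803/2116321 = -484763621131/465726064544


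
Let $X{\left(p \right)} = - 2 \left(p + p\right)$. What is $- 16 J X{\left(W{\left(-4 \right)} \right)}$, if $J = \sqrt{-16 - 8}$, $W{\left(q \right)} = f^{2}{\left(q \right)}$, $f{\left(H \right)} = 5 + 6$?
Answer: $15488 i \sqrt{6} \approx 37938.0 i$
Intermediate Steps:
$f{\left(H \right)} = 11$
$W{\left(q \right)} = 121$ ($W{\left(q \right)} = 11^{2} = 121$)
$X{\left(p \right)} = - 4 p$ ($X{\left(p \right)} = - 2 \cdot 2 p = - 4 p$)
$J = 2 i \sqrt{6}$ ($J = \sqrt{-24} = 2 i \sqrt{6} \approx 4.899 i$)
$- 16 J X{\left(W{\left(-4 \right)} \right)} = - 16 \cdot 2 i \sqrt{6} \left(\left(-4\right) 121\right) = - 32 i \sqrt{6} \left(-484\right) = 15488 i \sqrt{6}$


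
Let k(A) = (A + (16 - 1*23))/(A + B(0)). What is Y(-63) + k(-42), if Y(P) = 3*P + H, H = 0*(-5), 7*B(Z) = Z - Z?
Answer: -1127/6 ≈ -187.83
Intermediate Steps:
B(Z) = 0 (B(Z) = (Z - Z)/7 = (⅐)*0 = 0)
k(A) = (-7 + A)/A (k(A) = (A + (16 - 1*23))/(A + 0) = (A + (16 - 23))/A = (A - 7)/A = (-7 + A)/A)
H = 0
Y(P) = 3*P (Y(P) = 3*P + 0 = 3*P)
Y(-63) + k(-42) = 3*(-63) + (-7 - 42)/(-42) = -189 - 1/42*(-49) = -189 + 7/6 = -1127/6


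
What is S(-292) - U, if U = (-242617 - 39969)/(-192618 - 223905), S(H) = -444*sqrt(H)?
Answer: -282586/416523 - 888*I*sqrt(73) ≈ -0.67844 - 7587.1*I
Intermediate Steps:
U = 282586/416523 (U = -282586/(-416523) = -282586*(-1/416523) = 282586/416523 ≈ 0.67844)
S(-292) - U = -888*I*sqrt(73) - 1*282586/416523 = -888*I*sqrt(73) - 282586/416523 = -282586/416523 - 888*I*sqrt(73)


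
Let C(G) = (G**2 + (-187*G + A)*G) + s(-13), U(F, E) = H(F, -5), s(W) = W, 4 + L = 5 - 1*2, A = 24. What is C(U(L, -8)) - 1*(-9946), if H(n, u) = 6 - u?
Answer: -12309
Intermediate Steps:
L = -1 (L = -4 + (5 - 1*2) = -4 + (5 - 2) = -4 + 3 = -1)
U(F, E) = 11 (U(F, E) = 6 - 1*(-5) = 6 + 5 = 11)
C(G) = -13 + G**2 + G*(24 - 187*G) (C(G) = (G**2 + (-187*G + 24)*G) - 13 = (G**2 + (24 - 187*G)*G) - 13 = (G**2 + G*(24 - 187*G)) - 13 = -13 + G**2 + G*(24 - 187*G))
C(U(L, -8)) - 1*(-9946) = (-13 - 186*11**2 + 24*11) - 1*(-9946) = (-13 - 186*121 + 264) + 9946 = (-13 - 22506 + 264) + 9946 = -22255 + 9946 = -12309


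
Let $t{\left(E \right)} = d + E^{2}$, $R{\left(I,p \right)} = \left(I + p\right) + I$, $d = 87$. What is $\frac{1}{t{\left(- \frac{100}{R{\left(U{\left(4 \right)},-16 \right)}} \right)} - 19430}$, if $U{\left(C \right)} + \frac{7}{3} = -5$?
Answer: $- \frac{529}{10226822} \approx -5.1727 \cdot 10^{-5}$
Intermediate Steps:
$U{\left(C \right)} = - \frac{22}{3}$ ($U{\left(C \right)} = - \frac{7}{3} - 5 = - \frac{22}{3}$)
$R{\left(I,p \right)} = p + 2 I$
$t{\left(E \right)} = 87 + E^{2}$
$\frac{1}{t{\left(- \frac{100}{R{\left(U{\left(4 \right)},-16 \right)}} \right)} - 19430} = \frac{1}{\left(87 + \left(- \frac{100}{-16 + 2 \left(- \frac{22}{3}\right)}\right)^{2}\right) - 19430} = \frac{1}{\left(87 + \left(- \frac{100}{-16 - \frac{44}{3}}\right)^{2}\right) - 19430} = \frac{1}{\left(87 + \left(- \frac{100}{- \frac{92}{3}}\right)^{2}\right) - 19430} = \frac{1}{\left(87 + \left(\left(-100\right) \left(- \frac{3}{92}\right)\right)^{2}\right) - 19430} = \frac{1}{\left(87 + \left(\frac{75}{23}\right)^{2}\right) - 19430} = \frac{1}{\left(87 + \frac{5625}{529}\right) - 19430} = \frac{1}{\frac{51648}{529} - 19430} = \frac{1}{- \frac{10226822}{529}} = - \frac{529}{10226822}$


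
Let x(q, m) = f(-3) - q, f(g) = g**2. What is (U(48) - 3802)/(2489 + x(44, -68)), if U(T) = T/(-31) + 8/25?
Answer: -1473751/950925 ≈ -1.5498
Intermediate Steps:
x(q, m) = 9 - q (x(q, m) = (-3)**2 - q = 9 - q)
U(T) = 8/25 - T/31 (U(T) = T*(-1/31) + 8*(1/25) = -T/31 + 8/25 = 8/25 - T/31)
(U(48) - 3802)/(2489 + x(44, -68)) = ((8/25 - 1/31*48) - 3802)/(2489 + (9 - 1*44)) = ((8/25 - 48/31) - 3802)/(2489 + (9 - 44)) = (-952/775 - 3802)/(2489 - 35) = -2947502/775/2454 = -2947502/775*1/2454 = -1473751/950925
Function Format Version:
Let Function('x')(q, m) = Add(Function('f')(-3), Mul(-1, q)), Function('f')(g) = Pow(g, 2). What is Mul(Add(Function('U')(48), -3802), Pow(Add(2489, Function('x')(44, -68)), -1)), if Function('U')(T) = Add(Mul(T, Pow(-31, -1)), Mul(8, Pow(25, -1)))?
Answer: Rational(-1473751, 950925) ≈ -1.5498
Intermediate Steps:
Function('x')(q, m) = Add(9, Mul(-1, q)) (Function('x')(q, m) = Add(Pow(-3, 2), Mul(-1, q)) = Add(9, Mul(-1, q)))
Function('U')(T) = Add(Rational(8, 25), Mul(Rational(-1, 31), T)) (Function('U')(T) = Add(Mul(T, Rational(-1, 31)), Mul(8, Rational(1, 25))) = Add(Mul(Rational(-1, 31), T), Rational(8, 25)) = Add(Rational(8, 25), Mul(Rational(-1, 31), T)))
Mul(Add(Function('U')(48), -3802), Pow(Add(2489, Function('x')(44, -68)), -1)) = Mul(Add(Add(Rational(8, 25), Mul(Rational(-1, 31), 48)), -3802), Pow(Add(2489, Add(9, Mul(-1, 44))), -1)) = Mul(Add(Add(Rational(8, 25), Rational(-48, 31)), -3802), Pow(Add(2489, Add(9, -44)), -1)) = Mul(Add(Rational(-952, 775), -3802), Pow(Add(2489, -35), -1)) = Mul(Rational(-2947502, 775), Pow(2454, -1)) = Mul(Rational(-2947502, 775), Rational(1, 2454)) = Rational(-1473751, 950925)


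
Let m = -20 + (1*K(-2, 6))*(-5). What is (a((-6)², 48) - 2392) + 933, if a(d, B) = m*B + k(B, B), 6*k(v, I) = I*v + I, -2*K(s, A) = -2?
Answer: -2267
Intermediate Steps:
K(s, A) = 1 (K(s, A) = -½*(-2) = 1)
k(v, I) = I/6 + I*v/6 (k(v, I) = (I*v + I)/6 = (I + I*v)/6 = I/6 + I*v/6)
m = -25 (m = -20 + (1*1)*(-5) = -20 + 1*(-5) = -20 - 5 = -25)
a(d, B) = -25*B + B*(1 + B)/6
(a((-6)², 48) - 2392) + 933 = ((⅙)*48*(-149 + 48) - 2392) + 933 = ((⅙)*48*(-101) - 2392) + 933 = (-808 - 2392) + 933 = -3200 + 933 = -2267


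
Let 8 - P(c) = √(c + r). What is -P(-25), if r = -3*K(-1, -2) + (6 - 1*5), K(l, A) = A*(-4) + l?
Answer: -8 + 3*I*√5 ≈ -8.0 + 6.7082*I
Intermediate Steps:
K(l, A) = l - 4*A (K(l, A) = -4*A + l = l - 4*A)
r = -20 (r = -3*(-1 - 4*(-2)) + (6 - 1*5) = -3*(-1 + 8) + (6 - 5) = -3*7 + 1 = -21 + 1 = -20)
P(c) = 8 - √(-20 + c) (P(c) = 8 - √(c - 20) = 8 - √(-20 + c))
-P(-25) = -(8 - √(-20 - 25)) = -(8 - √(-45)) = -(8 - 3*I*√5) = -8 + 3*I*√5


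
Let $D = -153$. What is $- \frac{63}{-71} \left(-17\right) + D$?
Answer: $- \frac{11934}{71} \approx -168.08$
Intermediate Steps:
$- \frac{63}{-71} \left(-17\right) + D = - \frac{63}{-71} \left(-17\right) - 153 = \left(-63\right) \left(- \frac{1}{71}\right) \left(-17\right) - 153 = \frac{63}{71} \left(-17\right) - 153 = - \frac{1071}{71} - 153 = - \frac{11934}{71}$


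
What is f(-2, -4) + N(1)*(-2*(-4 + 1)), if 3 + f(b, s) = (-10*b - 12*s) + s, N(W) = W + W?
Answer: 73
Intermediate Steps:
N(W) = 2*W
f(b, s) = -3 - 11*s - 10*b (f(b, s) = -3 + ((-10*b - 12*s) + s) = -3 + ((-12*s - 10*b) + s) = -3 + (-11*s - 10*b) = -3 - 11*s - 10*b)
f(-2, -4) + N(1)*(-2*(-4 + 1)) = (-3 - 11*(-4) - 10*(-2)) + (2*1)*(-2*(-4 + 1)) = (-3 + 44 + 20) + 2*(-2*(-3)) = 61 + 2*6 = 61 + 12 = 73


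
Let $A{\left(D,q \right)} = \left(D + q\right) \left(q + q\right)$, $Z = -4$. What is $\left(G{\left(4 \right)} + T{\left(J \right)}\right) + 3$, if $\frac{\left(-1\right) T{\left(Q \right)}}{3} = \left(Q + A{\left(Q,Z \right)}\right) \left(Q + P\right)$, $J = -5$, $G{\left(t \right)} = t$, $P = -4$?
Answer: $1816$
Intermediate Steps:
$A{\left(D,q \right)} = 2 q \left(D + q\right)$ ($A{\left(D,q \right)} = \left(D + q\right) 2 q = 2 q \left(D + q\right)$)
$T{\left(Q \right)} = - 3 \left(-4 + Q\right) \left(32 - 7 Q\right)$ ($T{\left(Q \right)} = - 3 \left(Q + 2 \left(-4\right) \left(Q - 4\right)\right) \left(Q - 4\right) = - 3 \left(Q + 2 \left(-4\right) \left(-4 + Q\right)\right) \left(-4 + Q\right) = - 3 \left(Q - \left(-32 + 8 Q\right)\right) \left(-4 + Q\right) = - 3 \left(32 - 7 Q\right) \left(-4 + Q\right) = - 3 \left(-4 + Q\right) \left(32 - 7 Q\right)$)
$\left(G{\left(4 \right)} + T{\left(J \right)}\right) + 3 = \left(4 + \left(384 - -900 + 21 \left(-5\right)^{2}\right)\right) + 3 = \left(4 + \left(384 + 900 + 21 \cdot 25\right)\right) + 3 = \left(4 + \left(384 + 900 + 525\right)\right) + 3 = \left(4 + 1809\right) + 3 = 1813 + 3 = 1816$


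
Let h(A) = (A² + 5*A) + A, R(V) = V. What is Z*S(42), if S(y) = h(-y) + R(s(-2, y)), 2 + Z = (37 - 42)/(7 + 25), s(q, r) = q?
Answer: -52095/16 ≈ -3255.9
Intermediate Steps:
h(A) = A² + 6*A
Z = -69/32 (Z = -2 + (37 - 42)/(7 + 25) = -2 - 5/32 = -69/32 ≈ -2.1563)
S(y) = -2 - y*(6 - y) (S(y) = (-y)*(6 - y) - 2 = -y*(6 - y) - 2 = -2 - y*(6 - y))
Z*S(42) = -69*(-2 + 42*(-6 + 42))/32 = -69*(-2 + 42*36)/32 = -69*(-2 + 1512)/32 = -69/32*1510 = -52095/16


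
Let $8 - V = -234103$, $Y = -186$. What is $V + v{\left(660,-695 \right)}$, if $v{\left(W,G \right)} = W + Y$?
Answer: $234585$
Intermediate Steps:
$V = 234111$ ($V = 8 - -234103 = 8 + 234103 = 234111$)
$v{\left(W,G \right)} = -186 + W$ ($v{\left(W,G \right)} = W - 186 = -186 + W$)
$V + v{\left(660,-695 \right)} = 234111 + \left(-186 + 660\right) = 234111 + 474 = 234585$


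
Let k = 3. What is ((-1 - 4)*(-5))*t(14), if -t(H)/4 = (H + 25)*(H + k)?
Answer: -66300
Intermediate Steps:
t(H) = -4*(3 + H)*(25 + H) (t(H) = -4*(H + 25)*(H + 3) = -4*(25 + H)*(3 + H) = -4*(3 + H)*(25 + H))
((-1 - 4)*(-5))*t(14) = ((-1 - 4)*(-5))*(-300 - 112*14 - 4*14²) = (-5*(-5))*(-300 - 1568 - 4*196) = 25*(-300 - 1568 - 784) = 25*(-2652) = -66300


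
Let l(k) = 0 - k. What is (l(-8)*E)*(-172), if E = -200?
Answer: 275200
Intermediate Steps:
l(k) = -k
(l(-8)*E)*(-172) = (-1*(-8)*(-200))*(-172) = (8*(-200))*(-172) = -1600*(-172) = 275200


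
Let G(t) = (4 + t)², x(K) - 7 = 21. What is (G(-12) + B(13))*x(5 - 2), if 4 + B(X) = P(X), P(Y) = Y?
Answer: 2044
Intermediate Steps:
x(K) = 28 (x(K) = 7 + 21 = 28)
B(X) = -4 + X
(G(-12) + B(13))*x(5 - 2) = ((4 - 12)² + (-4 + 13))*28 = ((-8)² + 9)*28 = (64 + 9)*28 = 73*28 = 2044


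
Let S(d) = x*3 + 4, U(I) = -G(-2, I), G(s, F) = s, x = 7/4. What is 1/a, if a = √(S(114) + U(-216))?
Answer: 2*√5/15 ≈ 0.29814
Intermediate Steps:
x = 7/4 (x = 7*(¼) = 7/4 ≈ 1.7500)
U(I) = 2 (U(I) = -1*(-2) = 2)
S(d) = 37/4 (S(d) = (7/4)*3 + 4 = 21/4 + 4 = 37/4)
a = 3*√5/2 (a = √(37/4 + 2) = √(45/4) = 3*√5/2 ≈ 3.3541)
1/a = 1/(3*√5/2) = 2*√5/15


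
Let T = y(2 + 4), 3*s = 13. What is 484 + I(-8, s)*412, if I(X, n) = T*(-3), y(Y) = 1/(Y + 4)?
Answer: 1802/5 ≈ 360.40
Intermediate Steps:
s = 13/3 (s = (1/3)*13 = 13/3 ≈ 4.3333)
y(Y) = 1/(4 + Y)
T = 1/10 (T = 1/(4 + (2 + 4)) = 1/(4 + 6) = 1/10 ≈ 0.10000)
I(X, n) = -3/10 (I(X, n) = (1/10)*(-3) = -3/10)
484 + I(-8, s)*412 = 484 - 3/10*412 = 484 - 618/5 = 1802/5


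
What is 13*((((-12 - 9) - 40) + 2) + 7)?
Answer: -676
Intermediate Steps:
13*((((-12 - 9) - 40) + 2) + 7) = 13*(((-21 - 40) + 2) + 7) = 13*((-61 + 2) + 7) = 13*(-59 + 7) = 13*(-52) = -676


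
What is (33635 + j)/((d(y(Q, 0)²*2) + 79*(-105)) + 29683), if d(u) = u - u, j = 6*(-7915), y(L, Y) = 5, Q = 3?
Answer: -13855/21388 ≈ -0.64779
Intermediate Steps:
j = -47490
d(u) = 0
(33635 + j)/((d(y(Q, 0)²*2) + 79*(-105)) + 29683) = (33635 - 47490)/((0 + 79*(-105)) + 29683) = -13855/((0 - 8295) + 29683) = -13855/(-8295 + 29683) = -13855/21388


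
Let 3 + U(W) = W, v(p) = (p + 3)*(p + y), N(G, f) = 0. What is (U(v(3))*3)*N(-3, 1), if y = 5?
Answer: 0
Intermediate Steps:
v(p) = (3 + p)*(5 + p) (v(p) = (p + 3)*(p + 5) = (3 + p)*(5 + p))
U(W) = -3 + W
(U(v(3))*3)*N(-3, 1) = ((-3 + (15 + 3² + 8*3))*3)*0 = ((-3 + (15 + 9 + 24))*3)*0 = ((-3 + 48)*3)*0 = (45*3)*0 = 135*0 = 0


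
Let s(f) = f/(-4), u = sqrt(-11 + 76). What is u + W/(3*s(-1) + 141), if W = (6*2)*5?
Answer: 80/189 + sqrt(65) ≈ 8.4855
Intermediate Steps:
u = sqrt(65) ≈ 8.0623
s(f) = -f/4 (s(f) = f*(-1/4) = -f/4)
W = 60 (W = 12*5 = 60)
u + W/(3*s(-1) + 141) = sqrt(65) + 60/(3*(-1/4*(-1)) + 141) = sqrt(65) + 60/(3*(1/4) + 141) = sqrt(65) + 60/(3/4 + 141) = sqrt(65) + 60/(567/4) = sqrt(65) + (4/567)*60 = sqrt(65) + 80/189 = 80/189 + sqrt(65)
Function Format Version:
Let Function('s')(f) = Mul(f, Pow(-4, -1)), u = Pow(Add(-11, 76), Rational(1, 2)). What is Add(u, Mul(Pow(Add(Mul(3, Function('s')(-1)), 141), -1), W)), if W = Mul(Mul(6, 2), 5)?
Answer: Add(Rational(80, 189), Pow(65, Rational(1, 2))) ≈ 8.4855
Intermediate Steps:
u = Pow(65, Rational(1, 2)) ≈ 8.0623
Function('s')(f) = Mul(Rational(-1, 4), f) (Function('s')(f) = Mul(f, Rational(-1, 4)) = Mul(Rational(-1, 4), f))
W = 60 (W = Mul(12, 5) = 60)
Add(u, Mul(Pow(Add(Mul(3, Function('s')(-1)), 141), -1), W)) = Add(Pow(65, Rational(1, 2)), Mul(Pow(Add(Mul(3, Mul(Rational(-1, 4), -1)), 141), -1), 60)) = Add(Pow(65, Rational(1, 2)), Mul(Pow(Add(Mul(3, Rational(1, 4)), 141), -1), 60)) = Add(Pow(65, Rational(1, 2)), Mul(Pow(Add(Rational(3, 4), 141), -1), 60)) = Add(Pow(65, Rational(1, 2)), Mul(Pow(Rational(567, 4), -1), 60)) = Add(Pow(65, Rational(1, 2)), Mul(Rational(4, 567), 60)) = Add(Pow(65, Rational(1, 2)), Rational(80, 189)) = Add(Rational(80, 189), Pow(65, Rational(1, 2)))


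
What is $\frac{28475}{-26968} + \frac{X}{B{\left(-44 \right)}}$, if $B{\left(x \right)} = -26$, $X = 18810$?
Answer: $- \frac{254004215}{350584} \approx -724.52$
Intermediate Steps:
$\frac{28475}{-26968} + \frac{X}{B{\left(-44 \right)}} = \frac{28475}{-26968} + \frac{18810}{-26} = 28475 \left(- \frac{1}{26968}\right) + 18810 \left(- \frac{1}{26}\right) = - \frac{28475}{26968} - \frac{9405}{13} = - \frac{254004215}{350584}$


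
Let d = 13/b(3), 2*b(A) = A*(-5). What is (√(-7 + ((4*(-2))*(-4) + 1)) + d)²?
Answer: 6526/225 - 52*√26/15 ≈ 11.328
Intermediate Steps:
b(A) = -5*A/2 (b(A) = (A*(-5))/2 = (-5*A)/2 = -5*A/2)
d = -26/15 (d = 13/((-5/2*3)) = 13/(-15/2) = 13*(-2/15) = -26/15 ≈ -1.7333)
(√(-7 + ((4*(-2))*(-4) + 1)) + d)² = (√(-7 + ((4*(-2))*(-4) + 1)) - 26/15)² = (√(-7 + (-8*(-4) + 1)) - 26/15)² = (√(-7 + (32 + 1)) - 26/15)² = (√(-7 + 33) - 26/15)² = (√26 - 26/15)² = (-26/15 + √26)²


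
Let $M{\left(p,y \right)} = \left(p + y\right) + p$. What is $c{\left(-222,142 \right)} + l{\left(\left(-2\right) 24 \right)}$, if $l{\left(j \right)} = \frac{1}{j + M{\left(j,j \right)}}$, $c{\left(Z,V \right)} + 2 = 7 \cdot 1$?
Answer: $\frac{959}{192} \approx 4.9948$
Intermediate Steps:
$M{\left(p,y \right)} = y + 2 p$
$c{\left(Z,V \right)} = 5$ ($c{\left(Z,V \right)} = -2 + 7 \cdot 1 = -2 + 7 = 5$)
$l{\left(j \right)} = \frac{1}{4 j}$ ($l{\left(j \right)} = \frac{1}{j + \left(j + 2 j\right)} = \frac{1}{j + 3 j} = \frac{1}{4 j}$)
$c{\left(-222,142 \right)} + l{\left(\left(-2\right) 24 \right)} = 5 + \frac{1}{4 \left(\left(-2\right) 24\right)} = 5 + \frac{1}{4 \left(-48\right)} = 5 + \frac{1}{4} \left(- \frac{1}{48}\right) = 5 - \frac{1}{192} = \frac{959}{192}$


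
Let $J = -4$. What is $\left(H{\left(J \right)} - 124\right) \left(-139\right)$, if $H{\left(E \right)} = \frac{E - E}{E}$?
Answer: $17236$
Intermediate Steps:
$H{\left(E \right)} = 0$ ($H{\left(E \right)} = \frac{0}{E} = 0$)
$\left(H{\left(J \right)} - 124\right) \left(-139\right) = \left(0 - 124\right) \left(-139\right) = \left(-124\right) \left(-139\right) = 17236$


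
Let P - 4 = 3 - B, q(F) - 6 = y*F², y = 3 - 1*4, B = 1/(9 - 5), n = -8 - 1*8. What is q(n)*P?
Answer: -3375/2 ≈ -1687.5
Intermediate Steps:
n = -16 (n = -8 - 8 = -16)
B = ¼ (B = 1/4 = ¼ ≈ 0.25000)
y = -1 (y = 3 - 4 = -1)
q(F) = 6 - F²
P = 27/4 (P = 4 + (3 - 1*¼) = 4 + (3 - ¼) = 4 + 11/4 = 27/4 ≈ 6.7500)
q(n)*P = (6 - 1*(-16)²)*(27/4) = (6 - 1*256)*(27/4) = (6 - 256)*(27/4) = -250*27/4 = -3375/2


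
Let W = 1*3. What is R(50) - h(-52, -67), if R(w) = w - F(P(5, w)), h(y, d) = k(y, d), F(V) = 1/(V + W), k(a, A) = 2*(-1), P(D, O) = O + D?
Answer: 3015/58 ≈ 51.983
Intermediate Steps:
P(D, O) = D + O
k(a, A) = -2
W = 3
F(V) = 1/(3 + V) (F(V) = 1/(V + 3) = 1/(3 + V))
h(y, d) = -2
R(w) = w - 1/(8 + w) (R(w) = w - 1/(3 + (5 + w)) = w - 1/(8 + w))
R(50) - h(-52, -67) = (-1 + 50*(8 + 50))/(8 + 50) - 1*(-2) = (-1 + 50*58)/58 + 2 = (-1 + 2900)/58 + 2 = (1/58)*2899 + 2 = 2899/58 + 2 = 3015/58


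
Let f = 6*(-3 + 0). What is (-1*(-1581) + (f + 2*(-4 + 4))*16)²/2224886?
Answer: 1671849/2224886 ≈ 0.75143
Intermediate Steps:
f = -18 (f = 6*(-3) = -18)
(-1*(-1581) + (f + 2*(-4 + 4))*16)²/2224886 = (-1*(-1581) + (-18 + 2*(-4 + 4))*16)²/2224886 = (1581 + (-18 + 2*0)*16)²*(1/2224886) = (1581 + (-18 + 0)*16)²*(1/2224886) = (1581 - 18*16)²*(1/2224886) = (1581 - 288)²*(1/2224886) = 1293²*(1/2224886) = 1671849*(1/2224886) = 1671849/2224886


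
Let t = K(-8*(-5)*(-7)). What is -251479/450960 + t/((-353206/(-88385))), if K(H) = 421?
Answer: 8345718019963/79640888880 ≈ 104.79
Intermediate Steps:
t = 421
-251479/450960 + t/((-353206/(-88385))) = -251479/450960 + 421/((-353206/(-88385))) = -251479*1/450960 + 421/((-353206*(-1/88385))) = -251479/450960 + 421/(353206/88385) = -251479/450960 + 421*(88385/353206) = -251479/450960 + 37210085/353206 = 8345718019963/79640888880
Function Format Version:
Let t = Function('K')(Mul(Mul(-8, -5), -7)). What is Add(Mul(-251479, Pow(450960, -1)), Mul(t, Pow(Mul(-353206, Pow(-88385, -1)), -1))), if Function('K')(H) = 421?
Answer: Rational(8345718019963, 79640888880) ≈ 104.79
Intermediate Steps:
t = 421
Add(Mul(-251479, Pow(450960, -1)), Mul(t, Pow(Mul(-353206, Pow(-88385, -1)), -1))) = Add(Mul(-251479, Pow(450960, -1)), Mul(421, Pow(Mul(-353206, Pow(-88385, -1)), -1))) = Add(Mul(-251479, Rational(1, 450960)), Mul(421, Pow(Mul(-353206, Rational(-1, 88385)), -1))) = Add(Rational(-251479, 450960), Mul(421, Pow(Rational(353206, 88385), -1))) = Add(Rational(-251479, 450960), Mul(421, Rational(88385, 353206))) = Add(Rational(-251479, 450960), Rational(37210085, 353206)) = Rational(8345718019963, 79640888880)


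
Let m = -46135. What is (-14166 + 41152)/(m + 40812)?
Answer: -26986/5323 ≈ -5.0697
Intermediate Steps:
(-14166 + 41152)/(m + 40812) = (-14166 + 41152)/(-46135 + 40812) = 26986/(-5323) = 26986*(-1/5323) = -26986/5323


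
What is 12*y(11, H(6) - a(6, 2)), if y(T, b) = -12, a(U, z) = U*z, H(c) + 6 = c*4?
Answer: -144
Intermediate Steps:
H(c) = -6 + 4*c (H(c) = -6 + c*4 = -6 + 4*c)
12*y(11, H(6) - a(6, 2)) = 12*(-12) = -144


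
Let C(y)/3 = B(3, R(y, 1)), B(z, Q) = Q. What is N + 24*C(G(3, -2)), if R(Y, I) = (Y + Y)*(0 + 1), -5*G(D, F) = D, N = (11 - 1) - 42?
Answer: -592/5 ≈ -118.40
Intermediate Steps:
N = -32 (N = 10 - 42 = -32)
G(D, F) = -D/5
R(Y, I) = 2*Y (R(Y, I) = (2*Y)*1 = 2*Y)
C(y) = 6*y (C(y) = 3*(2*y) = 6*y)
N + 24*C(G(3, -2)) = -32 + 24*(6*(-1/5*3)) = -32 + 24*(6*(-3/5)) = -32 + 24*(-18/5) = -32 - 432/5 = -592/5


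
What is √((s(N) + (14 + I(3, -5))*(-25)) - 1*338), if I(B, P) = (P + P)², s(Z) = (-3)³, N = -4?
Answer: I*√3215 ≈ 56.701*I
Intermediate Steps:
s(Z) = -27
I(B, P) = 4*P² (I(B, P) = (2*P)² = 4*P²)
√((s(N) + (14 + I(3, -5))*(-25)) - 1*338) = √((-27 + (14 + 4*(-5)²)*(-25)) - 1*338) = √((-27 + (14 + 4*25)*(-25)) - 338) = √((-27 + (14 + 100)*(-25)) - 338) = √((-27 + 114*(-25)) - 338) = √((-27 - 2850) - 338) = √(-2877 - 338) = √(-3215) = I*√3215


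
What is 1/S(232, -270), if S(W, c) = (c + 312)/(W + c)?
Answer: -19/21 ≈ -0.90476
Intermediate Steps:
S(W, c) = (312 + c)/(W + c)
1/S(232, -270) = 1/((312 - 270)/(232 - 270)) = 1/(42/(-38)) = 1/(-1/38*42) = 1/(-21/19) = -19/21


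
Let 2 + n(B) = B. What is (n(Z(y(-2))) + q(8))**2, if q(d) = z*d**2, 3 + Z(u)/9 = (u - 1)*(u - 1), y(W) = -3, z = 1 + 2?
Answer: 94249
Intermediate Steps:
z = 3
Z(u) = -27 + 9*(-1 + u)**2 (Z(u) = -27 + 9*((u - 1)*(u - 1)) = -27 + 9*((-1 + u)*(-1 + u)) = -27 + 9*(-1 + u)**2)
n(B) = -2 + B
q(d) = 3*d**2
(n(Z(y(-2))) + q(8))**2 = ((-2 + (-27 + 9*(-1 - 3)**2)) + 3*8**2)**2 = ((-2 + (-27 + 9*(-4)**2)) + 3*64)**2 = ((-2 + (-27 + 9*16)) + 192)**2 = ((-2 + (-27 + 144)) + 192)**2 = ((-2 + 117) + 192)**2 = (115 + 192)**2 = 307**2 = 94249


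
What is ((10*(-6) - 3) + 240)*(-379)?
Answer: -67083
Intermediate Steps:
((10*(-6) - 3) + 240)*(-379) = ((-60 - 3) + 240)*(-379) = (-63 + 240)*(-379) = 177*(-379) = -67083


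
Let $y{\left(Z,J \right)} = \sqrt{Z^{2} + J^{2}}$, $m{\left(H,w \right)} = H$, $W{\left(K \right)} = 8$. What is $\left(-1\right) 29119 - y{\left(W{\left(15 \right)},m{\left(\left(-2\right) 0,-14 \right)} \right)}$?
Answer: $-29127$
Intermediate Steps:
$y{\left(Z,J \right)} = \sqrt{J^{2} + Z^{2}}$
$\left(-1\right) 29119 - y{\left(W{\left(15 \right)},m{\left(\left(-2\right) 0,-14 \right)} \right)} = \left(-1\right) 29119 - \sqrt{\left(\left(-2\right) 0\right)^{2} + 8^{2}} = -29119 - \sqrt{0^{2} + 64} = -29119 - \sqrt{0 + 64} = -29119 - \sqrt{64} = -29119 - 8 = -29127$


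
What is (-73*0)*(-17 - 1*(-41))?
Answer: 0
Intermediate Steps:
(-73*0)*(-17 - 1*(-41)) = (-73*0)*(-17 + 41) = 0*24 = 0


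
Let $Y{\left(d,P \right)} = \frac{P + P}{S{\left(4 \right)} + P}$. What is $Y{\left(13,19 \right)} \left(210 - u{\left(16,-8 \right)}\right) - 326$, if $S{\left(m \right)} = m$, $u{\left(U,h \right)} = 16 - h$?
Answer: $- \frac{430}{23} \approx -18.696$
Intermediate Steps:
$Y{\left(d,P \right)} = \frac{2 P}{4 + P}$ ($Y{\left(d,P \right)} = \frac{P + P}{4 + P} = \frac{2 P}{4 + P}$)
$Y{\left(13,19 \right)} \left(210 - u{\left(16,-8 \right)}\right) - 326 = 2 \cdot 19 \frac{1}{4 + 19} \left(210 - \left(16 - -8\right)\right) - 326 = 2 \cdot 19 \cdot \frac{1}{23} \left(210 - \left(16 + 8\right)\right) - 326 = 2 \cdot 19 \cdot \frac{1}{23} \left(210 - 24\right) - 326 = \frac{38 \left(210 - 24\right)}{23} - 326 = \frac{38}{23} \cdot 186 - 326 = \frac{7068}{23} - 326 = - \frac{430}{23}$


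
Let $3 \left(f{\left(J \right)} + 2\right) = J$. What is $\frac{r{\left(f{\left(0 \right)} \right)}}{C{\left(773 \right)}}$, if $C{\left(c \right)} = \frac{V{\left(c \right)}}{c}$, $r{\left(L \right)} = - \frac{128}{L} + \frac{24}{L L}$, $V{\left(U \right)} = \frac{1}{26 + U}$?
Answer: $43233890$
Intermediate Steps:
$f{\left(J \right)} = -2 + \frac{J}{3}$
$r{\left(L \right)} = - \frac{128}{L} + \frac{24}{L^{2}}$
$C{\left(c \right)} = \frac{1}{c \left(26 + c\right)}$ ($C{\left(c \right)} = \frac{1}{\left(26 + c\right) c} = \frac{1}{c \left(26 + c\right)}$)
$\frac{r{\left(f{\left(0 \right)} \right)}}{C{\left(773 \right)}} = \frac{8 \frac{1}{\left(-2 + \frac{1}{3} \cdot 0\right)^{2}} \left(3 - 16 \left(-2 + \frac{1}{3} \cdot 0\right)\right)}{\frac{1}{773} \frac{1}{26 + 773}} = \frac{8 \frac{1}{\left(-2 + 0\right)^{2}} \left(3 - 16 \left(-2 + 0\right)\right)}{\frac{1}{773} \cdot \frac{1}{799}} = \frac{8 \cdot \frac{1}{4} \left(3 - -32\right)}{\frac{1}{773} \cdot \frac{1}{799}} = 8 \cdot \frac{1}{4} \left(3 + 32\right) \frac{1}{\frac{1}{617627}} = 8 \cdot \frac{1}{4} \cdot 35 \cdot 617627 = 70 \cdot 617627 = 43233890$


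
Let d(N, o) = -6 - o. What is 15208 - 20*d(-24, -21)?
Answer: 14908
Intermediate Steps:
15208 - 20*d(-24, -21) = 15208 - 20*(-6 - 1*(-21)) = 15208 - 20*(-6 + 21) = 15208 - 20*15 = 15208 - 300 = 14908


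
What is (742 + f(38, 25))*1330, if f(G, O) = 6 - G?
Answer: 944300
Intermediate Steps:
(742 + f(38, 25))*1330 = (742 + (6 - 1*38))*1330 = (742 + (6 - 38))*1330 = (742 - 32)*1330 = 710*1330 = 944300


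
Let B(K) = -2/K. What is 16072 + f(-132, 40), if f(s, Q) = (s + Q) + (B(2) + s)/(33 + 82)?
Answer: 1837567/115 ≈ 15979.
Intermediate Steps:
f(s, Q) = -1/115 + Q + 116*s/115 (f(s, Q) = (s + Q) + (-2/2 + s)/(33 + 82) = (Q + s) + (-2*1/2 + s)/115 = (Q + s) + (-1 + s)*(1/115) = (Q + s) + (-1/115 + s/115) = -1/115 + Q + 116*s/115)
16072 + f(-132, 40) = 16072 + (-1/115 + 40 + (116/115)*(-132)) = 16072 + (-1/115 + 40 - 15312/115) = 16072 - 10713/115 = 1837567/115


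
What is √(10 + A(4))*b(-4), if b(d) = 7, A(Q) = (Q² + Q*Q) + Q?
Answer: 7*√46 ≈ 47.476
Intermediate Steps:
A(Q) = Q + 2*Q² (A(Q) = (Q² + Q²) + Q = 2*Q² + Q = Q + 2*Q²)
√(10 + A(4))*b(-4) = √(10 + 4*(1 + 2*4))*7 = √(10 + 4*(1 + 8))*7 = √(10 + 4*9)*7 = √(10 + 36)*7 = √46*7 = 7*√46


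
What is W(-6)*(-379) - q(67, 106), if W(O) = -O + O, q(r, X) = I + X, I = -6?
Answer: -100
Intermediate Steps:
q(r, X) = -6 + X
W(O) = 0
W(-6)*(-379) - q(67, 106) = 0*(-379) - (-6 + 106) = 0 - 1*100 = 0 - 100 = -100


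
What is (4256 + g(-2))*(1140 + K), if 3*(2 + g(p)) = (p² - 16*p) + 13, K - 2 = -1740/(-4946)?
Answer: 36191536196/7419 ≈ 4.8782e+6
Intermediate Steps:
K = 5816/2473 (K = 2 - 1740/(-4946) = 2 - 1740*(-1/4946) = 2 + 870/2473 = 5816/2473 ≈ 2.3518)
g(p) = 7/3 - 16*p/3 + p²/3 (g(p) = -2 + ((p² - 16*p) + 13)/3 = -2 + (13 + p² - 16*p)/3 = -2 + (13/3 - 16*p/3 + p²/3) = 7/3 - 16*p/3 + p²/3)
(4256 + g(-2))*(1140 + K) = (4256 + (7/3 - 16/3*(-2) + (⅓)*(-2)²))*(1140 + 5816/2473) = (4256 + (7/3 + 32/3 + (⅓)*4))*(2825036/2473) = (4256 + (7/3 + 32/3 + 4/3))*(2825036/2473) = (4256 + 43/3)*(2825036/2473) = (12811/3)*(2825036/2473) = 36191536196/7419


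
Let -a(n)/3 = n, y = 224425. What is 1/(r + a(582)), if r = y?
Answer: 1/222679 ≈ 4.4908e-6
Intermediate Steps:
a(n) = -3*n
r = 224425
1/(r + a(582)) = 1/(224425 - 3*582) = 1/(224425 - 1746) = 1/222679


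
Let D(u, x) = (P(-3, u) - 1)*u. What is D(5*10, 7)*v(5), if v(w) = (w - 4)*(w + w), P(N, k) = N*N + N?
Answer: 2500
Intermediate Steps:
P(N, k) = N + N² (P(N, k) = N² + N = N + N²)
v(w) = 2*w*(-4 + w) (v(w) = (-4 + w)*(2*w) = 2*w*(-4 + w))
D(u, x) = 5*u (D(u, x) = (-3*(1 - 3) - 1)*u = (-3*(-2) - 1)*u = (6 - 1)*u = 5*u)
D(5*10, 7)*v(5) = (5*(5*10))*(2*5*(-4 + 5)) = (5*50)*(2*5*1) = 250*10 = 2500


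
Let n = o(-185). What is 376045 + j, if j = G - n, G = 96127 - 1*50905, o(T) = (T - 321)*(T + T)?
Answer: 234047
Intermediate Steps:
o(T) = 2*T*(-321 + T) (o(T) = (-321 + T)*(2*T) = 2*T*(-321 + T))
G = 45222 (G = 96127 - 50905 = 45222)
n = 187220 (n = 2*(-185)*(-321 - 185) = 2*(-185)*(-506) = 187220)
j = -141998 (j = 45222 - 1*187220 = 45222 - 187220 = -141998)
376045 + j = 376045 - 141998 = 234047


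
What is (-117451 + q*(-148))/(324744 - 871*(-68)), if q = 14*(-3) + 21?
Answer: -114343/383972 ≈ -0.29779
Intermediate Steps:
q = -21 (q = -42 + 21 = -21)
(-117451 + q*(-148))/(324744 - 871*(-68)) = (-117451 - 21*(-148))/(324744 - 871*(-68)) = (-117451 + 3108)/(324744 + 59228) = -114343/383972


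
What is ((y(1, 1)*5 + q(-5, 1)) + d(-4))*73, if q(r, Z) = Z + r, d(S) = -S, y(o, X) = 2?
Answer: 730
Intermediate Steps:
((y(1, 1)*5 + q(-5, 1)) + d(-4))*73 = ((2*5 + (1 - 5)) - 1*(-4))*73 = ((10 - 4) + 4)*73 = (6 + 4)*73 = 10*73 = 730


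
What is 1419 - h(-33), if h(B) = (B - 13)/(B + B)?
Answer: 46804/33 ≈ 1418.3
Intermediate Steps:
h(B) = (-13 + B)/(2*B) (h(B) = (-13 + B)/((2*B)) = (-13 + B)*(1/(2*B)) = (-13 + B)/(2*B))
1419 - h(-33) = 1419 - (-13 - 33)/(2*(-33)) = 1419 - (-1)*(-46)/(2*33) = 1419 - 1*23/33 = 1419 - 23/33 = 46804/33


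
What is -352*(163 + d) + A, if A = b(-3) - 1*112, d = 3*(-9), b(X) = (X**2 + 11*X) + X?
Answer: -48011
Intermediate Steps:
b(X) = X**2 + 12*X
d = -27
A = -139 (A = -3*(12 - 3) - 1*112 = -3*9 - 112 = -27 - 112 = -139)
-352*(163 + d) + A = -352*(163 - 27) - 139 = -352*136 - 139 = -47872 - 139 = -48011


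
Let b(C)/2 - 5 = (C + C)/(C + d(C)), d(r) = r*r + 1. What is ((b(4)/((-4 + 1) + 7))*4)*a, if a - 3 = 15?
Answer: 1356/7 ≈ 193.71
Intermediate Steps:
a = 18 (a = 3 + 15 = 18)
d(r) = 1 + r² (d(r) = r² + 1 = 1 + r²)
b(C) = 10 + 4*C/(1 + C + C²) (b(C) = 10 + 2*((C + C)/(C + (1 + C²))) = 10 + 2*((2*C)/(1 + C + C²)) = 10 + 2*(2*C/(1 + C + C²)) = 10 + 4*C/(1 + C + C²))
((b(4)/((-4 + 1) + 7))*4)*a = (((2*(5 + 5*4² + 7*4)/(1 + 4 + 4²))/((-4 + 1) + 7))*4)*18 = (((2*(5 + 5*16 + 28)/(1 + 4 + 16))/(-3 + 7))*4)*18 = (((2*(5 + 80 + 28)/21)/4)*4)*18 = (((2*(1/21)*113)*(¼))*4)*18 = (((226/21)*(¼))*4)*18 = ((113/42)*4)*18 = (226/21)*18 = 1356/7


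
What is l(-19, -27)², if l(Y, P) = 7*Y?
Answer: 17689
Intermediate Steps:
l(-19, -27)² = (7*(-19))² = (-133)² = 17689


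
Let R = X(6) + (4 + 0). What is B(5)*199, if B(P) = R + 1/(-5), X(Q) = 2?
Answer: 5771/5 ≈ 1154.2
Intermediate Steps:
R = 6 (R = 2 + (4 + 0) = 2 + 4 = 6)
B(P) = 29/5 (B(P) = 6 + 1/(-5) = 6 - 1/5 = 29/5)
B(5)*199 = (29/5)*199 = 5771/5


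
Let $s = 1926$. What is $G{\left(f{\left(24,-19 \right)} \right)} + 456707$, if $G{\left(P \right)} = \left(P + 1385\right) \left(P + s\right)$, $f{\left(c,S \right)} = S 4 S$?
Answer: $9990437$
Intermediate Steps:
$f{\left(c,S \right)} = 4 S^{2}$ ($f{\left(c,S \right)} = 4 S S = 4 S^{2}$)
$G{\left(P \right)} = \left(1385 + P\right) \left(1926 + P\right)$ ($G{\left(P \right)} = \left(P + 1385\right) \left(P + 1926\right) = \left(1385 + P\right) \left(1926 + P\right)$)
$G{\left(f{\left(24,-19 \right)} \right)} + 456707 = \left(2667510 + \left(4 \left(-19\right)^{2}\right)^{2} + 3311 \cdot 4 \left(-19\right)^{2}\right) + 456707 = \left(2667510 + \left(4 \cdot 361\right)^{2} + 3311 \cdot 4 \cdot 361\right) + 456707 = \left(2667510 + 1444^{2} + 3311 \cdot 1444\right) + 456707 = \left(2667510 + 2085136 + 4781084\right) + 456707 = 9533730 + 456707 = 9990437$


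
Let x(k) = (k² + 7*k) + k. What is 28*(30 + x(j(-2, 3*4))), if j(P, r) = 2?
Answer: 1400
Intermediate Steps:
x(k) = k² + 8*k
28*(30 + x(j(-2, 3*4))) = 28*(30 + 2*(8 + 2)) = 28*(30 + 2*10) = 28*(30 + 20) = 28*50 = 1400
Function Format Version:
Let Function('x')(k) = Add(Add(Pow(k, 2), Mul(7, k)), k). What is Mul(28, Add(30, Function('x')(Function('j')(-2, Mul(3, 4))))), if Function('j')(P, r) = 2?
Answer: 1400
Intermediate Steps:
Function('x')(k) = Add(Pow(k, 2), Mul(8, k))
Mul(28, Add(30, Function('x')(Function('j')(-2, Mul(3, 4))))) = Mul(28, Add(30, Mul(2, Add(8, 2)))) = Mul(28, Add(30, Mul(2, 10))) = Mul(28, Add(30, 20)) = Mul(28, 50) = 1400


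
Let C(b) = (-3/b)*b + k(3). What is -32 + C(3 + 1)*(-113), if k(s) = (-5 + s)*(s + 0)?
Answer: 985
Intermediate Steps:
k(s) = s*(-5 + s) (k(s) = (-5 + s)*s = s*(-5 + s))
C(b) = -9 (C(b) = (-3/b)*b + 3*(-5 + 3) = -3 + 3*(-2) = -3 - 6 = -9)
-32 + C(3 + 1)*(-113) = -32 - 9*(-113) = -32 + 1017 = 985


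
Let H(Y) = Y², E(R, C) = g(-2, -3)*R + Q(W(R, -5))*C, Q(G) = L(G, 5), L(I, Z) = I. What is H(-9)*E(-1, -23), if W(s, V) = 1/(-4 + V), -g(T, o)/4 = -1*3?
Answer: -765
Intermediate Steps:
g(T, o) = 12 (g(T, o) = -(-4)*3 = -4*(-3) = 12)
Q(G) = G
E(R, C) = 12*R - C/9 (E(R, C) = 12*R + C/(-4 - 5) = 12*R + C/(-9) = 12*R - C/9)
H(-9)*E(-1, -23) = (-9)²*(12*(-1) - ⅑*(-23)) = 81*(-12 + 23/9) = 81*(-85/9) = -765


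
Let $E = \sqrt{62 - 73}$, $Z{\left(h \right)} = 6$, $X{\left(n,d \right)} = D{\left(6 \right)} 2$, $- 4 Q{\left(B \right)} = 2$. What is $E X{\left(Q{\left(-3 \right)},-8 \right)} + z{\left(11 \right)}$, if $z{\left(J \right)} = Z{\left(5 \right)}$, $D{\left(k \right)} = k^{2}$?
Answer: $6 + 72 i \sqrt{11} \approx 6.0 + 238.8 i$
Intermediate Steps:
$Q{\left(B \right)} = - \frac{1}{2}$ ($Q{\left(B \right)} = \left(- \frac{1}{4}\right) 2 = - \frac{1}{2}$)
$X{\left(n,d \right)} = 72$ ($X{\left(n,d \right)} = 6^{2} \cdot 2 = 36 \cdot 2 = 72$)
$E = i \sqrt{11}$ ($E = \sqrt{-11} = i \sqrt{11} \approx 3.3166 i$)
$z{\left(J \right)} = 6$
$E X{\left(Q{\left(-3 \right)},-8 \right)} + z{\left(11 \right)} = i \sqrt{11} \cdot 72 + 6 = 72 i \sqrt{11} + 6 = 6 + 72 i \sqrt{11}$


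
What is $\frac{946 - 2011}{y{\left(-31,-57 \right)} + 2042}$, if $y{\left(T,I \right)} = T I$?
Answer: $- \frac{1065}{3809} \approx -0.2796$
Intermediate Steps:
$y{\left(T,I \right)} = I T$
$\frac{946 - 2011}{y{\left(-31,-57 \right)} + 2042} = \frac{946 - 2011}{\left(-57\right) \left(-31\right) + 2042} = - \frac{1065}{1767 + 2042} = - \frac{1065}{3809}$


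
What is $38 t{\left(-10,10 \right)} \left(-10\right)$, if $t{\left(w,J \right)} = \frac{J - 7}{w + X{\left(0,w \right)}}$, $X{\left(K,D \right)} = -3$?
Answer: $\frac{1140}{13} \approx 87.692$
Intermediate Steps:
$t{\left(w,J \right)} = \frac{-7 + J}{-3 + w}$ ($t{\left(w,J \right)} = \frac{J - 7}{w - 3} = \frac{-7 + J}{-3 + w}$)
$38 t{\left(-10,10 \right)} \left(-10\right) = 38 \frac{-7 + 10}{-3 - 10} \left(-10\right) = 38 \frac{1}{-13} \cdot 3 \left(-10\right) = 38 \left(\left(- \frac{1}{13}\right) 3\right) \left(-10\right) = 38 \left(- \frac{3}{13}\right) \left(-10\right) = \left(- \frac{114}{13}\right) \left(-10\right) = \frac{1140}{13}$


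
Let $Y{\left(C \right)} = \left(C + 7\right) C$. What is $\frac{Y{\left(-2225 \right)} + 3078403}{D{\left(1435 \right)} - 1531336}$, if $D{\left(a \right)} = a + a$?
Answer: $- \frac{8013453}{1528466} \approx -5.2428$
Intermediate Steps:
$Y{\left(C \right)} = C \left(7 + C\right)$ ($Y{\left(C \right)} = \left(7 + C\right) C = C \left(7 + C\right)$)
$D{\left(a \right)} = 2 a$
$\frac{Y{\left(-2225 \right)} + 3078403}{D{\left(1435 \right)} - 1531336} = \frac{- 2225 \left(7 - 2225\right) + 3078403}{2 \cdot 1435 - 1531336} = \frac{\left(-2225\right) \left(-2218\right) + 3078403}{2870 - 1531336} = \frac{4935050 + 3078403}{-1528466} = 8013453 \left(- \frac{1}{1528466}\right) = - \frac{8013453}{1528466}$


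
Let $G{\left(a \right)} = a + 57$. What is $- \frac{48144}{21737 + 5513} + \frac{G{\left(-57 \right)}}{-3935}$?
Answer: $- \frac{24072}{13625} \approx -1.7668$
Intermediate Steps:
$G{\left(a \right)} = 57 + a$
$- \frac{48144}{21737 + 5513} + \frac{G{\left(-57 \right)}}{-3935} = - \frac{48144}{21737 + 5513} + \frac{57 - 57}{-3935} = - \frac{48144}{27250} + 0 \left(- \frac{1}{3935}\right) = \left(-48144\right) \frac{1}{27250} + 0 = - \frac{24072}{13625} + 0 = - \frac{24072}{13625}$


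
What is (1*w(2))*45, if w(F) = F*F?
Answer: 180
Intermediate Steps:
w(F) = F²
(1*w(2))*45 = (1*2²)*45 = (1*4)*45 = 4*45 = 180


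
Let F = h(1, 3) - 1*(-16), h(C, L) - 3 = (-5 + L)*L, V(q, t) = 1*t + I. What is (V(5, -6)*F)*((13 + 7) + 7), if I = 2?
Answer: -1404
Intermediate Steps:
V(q, t) = 2 + t (V(q, t) = 1*t + 2 = t + 2 = 2 + t)
h(C, L) = 3 + L*(-5 + L) (h(C, L) = 3 + (-5 + L)*L = 3 + L*(-5 + L))
F = 13 (F = (3 + 3**2 - 5*3) - 1*(-16) = (3 + 9 - 15) + 16 = -3 + 16 = 13)
(V(5, -6)*F)*((13 + 7) + 7) = ((2 - 6)*13)*((13 + 7) + 7) = (-4*13)*(20 + 7) = -52*27 = -1404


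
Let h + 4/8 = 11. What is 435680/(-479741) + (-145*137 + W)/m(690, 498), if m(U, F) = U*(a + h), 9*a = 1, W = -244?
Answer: -38511046507/10537511065 ≈ -3.6547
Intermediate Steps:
h = 21/2 (h = -½ + 11 = 21/2 ≈ 10.500)
a = ⅑ (a = (⅑)*1 = ⅑ ≈ 0.11111)
m(U, F) = 191*U/18 (m(U, F) = U*(⅑ + 21/2) = U*(191/18) = 191*U/18)
435680/(-479741) + (-145*137 + W)/m(690, 498) = 435680/(-479741) + (-145*137 - 244)/(((191/18)*690)) = 435680*(-1/479741) + (-19865 - 244)/(21965/3) = -435680/479741 - 20109*3/21965 = -435680/479741 - 60327/21965 = -38511046507/10537511065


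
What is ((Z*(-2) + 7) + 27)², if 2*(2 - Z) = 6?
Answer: 1296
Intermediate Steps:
Z = -1 (Z = 2 - ½*6 = 2 - 3 = -1)
((Z*(-2) + 7) + 27)² = ((-1*(-2) + 7) + 27)² = ((2 + 7) + 27)² = (9 + 27)² = 36² = 1296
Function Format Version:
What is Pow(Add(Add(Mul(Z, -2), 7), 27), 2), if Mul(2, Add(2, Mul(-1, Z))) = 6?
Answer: 1296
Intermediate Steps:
Z = -1 (Z = Add(2, Mul(Rational(-1, 2), 6)) = Add(2, -3) = -1)
Pow(Add(Add(Mul(Z, -2), 7), 27), 2) = Pow(Add(Add(Mul(-1, -2), 7), 27), 2) = Pow(Add(Add(2, 7), 27), 2) = Pow(Add(9, 27), 2) = Pow(36, 2) = 1296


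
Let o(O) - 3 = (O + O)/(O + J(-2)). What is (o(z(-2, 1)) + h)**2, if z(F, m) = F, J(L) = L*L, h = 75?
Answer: 5776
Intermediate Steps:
J(L) = L**2
o(O) = 3 + 2*O/(4 + O) (o(O) = 3 + (O + O)/(O + (-2)**2) = 3 + (2*O)/(O + 4) = 3 + (2*O)/(4 + O) = 3 + 2*O/(4 + O))
(o(z(-2, 1)) + h)**2 = ((12 + 5*(-2))/(4 - 2) + 75)**2 = ((12 - 10)/2 + 75)**2 = ((1/2)*2 + 75)**2 = (1 + 75)**2 = 76**2 = 5776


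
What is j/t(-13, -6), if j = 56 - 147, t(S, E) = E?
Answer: 91/6 ≈ 15.167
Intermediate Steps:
j = -91
j/t(-13, -6) = -91/(-6) = -91*(-⅙) = 91/6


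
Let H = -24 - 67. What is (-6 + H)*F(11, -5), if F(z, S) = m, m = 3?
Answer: -291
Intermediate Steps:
F(z, S) = 3
H = -91
(-6 + H)*F(11, -5) = (-6 - 91)*3 = -97*3 = -291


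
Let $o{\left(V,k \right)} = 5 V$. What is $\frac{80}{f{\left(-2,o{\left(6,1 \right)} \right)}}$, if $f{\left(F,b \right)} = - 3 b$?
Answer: $- \frac{8}{9} \approx -0.88889$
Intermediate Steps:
$\frac{80}{f{\left(-2,o{\left(6,1 \right)} \right)}} = \frac{80}{\left(-3\right) 5 \cdot 6} = \frac{80}{\left(-3\right) 30} = \frac{80}{-90} = 80 \left(- \frac{1}{90}\right) = - \frac{8}{9}$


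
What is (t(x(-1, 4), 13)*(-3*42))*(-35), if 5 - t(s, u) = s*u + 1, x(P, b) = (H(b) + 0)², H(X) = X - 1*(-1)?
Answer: -1415610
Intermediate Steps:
H(X) = 1 + X (H(X) = X + 1 = 1 + X)
x(P, b) = (1 + b)² (x(P, b) = ((1 + b) + 0)² = (1 + b)²)
t(s, u) = 4 - s*u (t(s, u) = 5 - (s*u + 1) = 5 - (1 + s*u) = 5 + (-1 - s*u) = 4 - s*u)
(t(x(-1, 4), 13)*(-3*42))*(-35) = ((4 - 1*(1 + 4)²*13)*(-3*42))*(-35) = ((4 - 1*5²*13)*(-126))*(-35) = ((4 - 1*25*13)*(-126))*(-35) = ((4 - 325)*(-126))*(-35) = -321*(-126)*(-35) = 40446*(-35) = -1415610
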